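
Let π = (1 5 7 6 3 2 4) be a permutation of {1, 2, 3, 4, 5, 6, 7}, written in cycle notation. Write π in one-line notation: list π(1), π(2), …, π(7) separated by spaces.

5 4 2 1 7 3 6

Image by image: 1↦5, 2↦4, 3↦2, 4↦1, 5↦7, 6↦3, 7↦6.
So the one-line form is 5 4 2 1 7 3 6.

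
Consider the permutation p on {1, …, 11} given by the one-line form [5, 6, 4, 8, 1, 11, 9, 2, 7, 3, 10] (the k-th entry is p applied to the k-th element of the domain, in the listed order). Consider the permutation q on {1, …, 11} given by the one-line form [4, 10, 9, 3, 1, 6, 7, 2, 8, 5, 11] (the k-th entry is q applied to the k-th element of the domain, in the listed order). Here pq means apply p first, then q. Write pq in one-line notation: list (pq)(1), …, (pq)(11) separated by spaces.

(pq)(x) = q(p(x)). Computing each image: q(p(1)) = q(5) = 1, q(p(2)) = q(6) = 6, q(p(3)) = q(4) = 3, q(p(4)) = q(8) = 2, q(p(5)) = q(1) = 4, q(p(6)) = q(11) = 11, q(p(7)) = q(9) = 8, q(p(8)) = q(2) = 10, q(p(9)) = q(7) = 7, q(p(10)) = q(3) = 9, q(p(11)) = q(10) = 5.
Hence pq = [1 6 3 2 4 11 8 10 7 9 5].

1 6 3 2 4 11 8 10 7 9 5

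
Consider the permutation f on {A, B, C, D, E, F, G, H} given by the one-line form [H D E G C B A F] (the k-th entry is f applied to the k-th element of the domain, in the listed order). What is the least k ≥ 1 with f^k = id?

6

Writing f as disjoint cycles, the cycle lengths are 6, 2.
The order of f is the least common multiple of its cycle lengths: lcm(6, 2) = 6.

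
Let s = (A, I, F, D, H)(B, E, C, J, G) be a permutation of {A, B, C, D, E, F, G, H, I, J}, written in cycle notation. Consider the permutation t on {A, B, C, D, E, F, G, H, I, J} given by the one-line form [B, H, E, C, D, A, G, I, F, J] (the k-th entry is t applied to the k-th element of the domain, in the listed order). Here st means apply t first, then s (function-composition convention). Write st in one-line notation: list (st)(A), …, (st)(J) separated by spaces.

E A C J H I B F D G

(st)(x) = s(t(x)). Computing each image: s(t(A)) = s(B) = E, s(t(B)) = s(H) = A, s(t(C)) = s(E) = C, s(t(D)) = s(C) = J, s(t(E)) = s(D) = H, s(t(F)) = s(A) = I, s(t(G)) = s(G) = B, s(t(H)) = s(I) = F, s(t(I)) = s(F) = D, s(t(J)) = s(J) = G.
Hence st = [E A C J H I B F D G].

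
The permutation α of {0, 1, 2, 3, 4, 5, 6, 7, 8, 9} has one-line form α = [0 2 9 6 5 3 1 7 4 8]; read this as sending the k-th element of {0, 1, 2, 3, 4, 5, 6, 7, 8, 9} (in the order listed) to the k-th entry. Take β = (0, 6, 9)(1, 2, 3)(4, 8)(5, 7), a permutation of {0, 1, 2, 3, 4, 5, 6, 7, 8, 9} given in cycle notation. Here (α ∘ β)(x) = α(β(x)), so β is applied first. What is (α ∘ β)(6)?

8

β(6) = 9, then α(9) = 8; composing gives (α ∘ β)(6) = 8.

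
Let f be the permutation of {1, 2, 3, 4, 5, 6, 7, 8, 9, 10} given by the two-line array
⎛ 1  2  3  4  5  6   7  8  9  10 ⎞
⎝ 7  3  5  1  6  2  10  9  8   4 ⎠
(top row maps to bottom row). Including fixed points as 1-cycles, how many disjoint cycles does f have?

The cycle decomposition is (1, 7, 10, 4)(2, 3, 5, 6)(8, 9), which has 3 cycles (counting 1-cycles).

3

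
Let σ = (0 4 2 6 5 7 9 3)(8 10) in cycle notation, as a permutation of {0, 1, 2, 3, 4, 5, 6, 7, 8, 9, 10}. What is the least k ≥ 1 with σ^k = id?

8

The cycle type of σ is (8, 2, 1).
The order of σ is the least common multiple of its cycle lengths: lcm(8, 2) = 8.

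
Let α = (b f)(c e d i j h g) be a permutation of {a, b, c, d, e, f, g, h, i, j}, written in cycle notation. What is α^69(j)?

i

j lies in the 7-cycle (c e d i j h g).
Since the cycle has length 7, α^69 acts on it the same as α^6 (69 mod 7 = 6).
Advancing 6 steps from j: j → h → g → c → e → d → i.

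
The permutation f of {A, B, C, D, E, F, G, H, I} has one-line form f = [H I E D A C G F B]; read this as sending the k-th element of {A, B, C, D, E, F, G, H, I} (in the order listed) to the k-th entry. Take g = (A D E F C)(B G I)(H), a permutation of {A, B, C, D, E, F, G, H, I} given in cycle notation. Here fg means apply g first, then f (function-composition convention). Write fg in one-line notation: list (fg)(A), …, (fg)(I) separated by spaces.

Chase each element through g then f: A → D → D; B → G → G; C → A → H; D → E → A; E → F → C; F → C → E; G → I → B; H → H → F; I → B → I.
Collecting the images, fg = [D G H A C E B F I].

D G H A C E B F I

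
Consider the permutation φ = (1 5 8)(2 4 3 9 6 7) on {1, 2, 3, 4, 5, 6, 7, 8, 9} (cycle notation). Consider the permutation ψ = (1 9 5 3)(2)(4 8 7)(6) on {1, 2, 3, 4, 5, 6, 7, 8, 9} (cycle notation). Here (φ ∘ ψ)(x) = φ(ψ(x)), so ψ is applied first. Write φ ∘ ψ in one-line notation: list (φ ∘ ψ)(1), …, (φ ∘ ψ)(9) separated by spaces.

(φ ∘ ψ)(x) = φ(ψ(x)). Computing each image: φ(ψ(1)) = φ(9) = 6, φ(ψ(2)) = φ(2) = 4, φ(ψ(3)) = φ(1) = 5, φ(ψ(4)) = φ(8) = 1, φ(ψ(5)) = φ(3) = 9, φ(ψ(6)) = φ(6) = 7, φ(ψ(7)) = φ(4) = 3, φ(ψ(8)) = φ(7) = 2, φ(ψ(9)) = φ(5) = 8.
Hence φ ∘ ψ = [6 4 5 1 9 7 3 2 8].

6 4 5 1 9 7 3 2 8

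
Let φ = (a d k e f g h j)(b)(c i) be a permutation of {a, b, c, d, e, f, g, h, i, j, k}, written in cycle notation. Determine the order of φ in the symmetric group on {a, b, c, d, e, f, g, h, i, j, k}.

8

The disjoint cycles have lengths 8, 2, 1.
The order is lcm(8, 2) = 8.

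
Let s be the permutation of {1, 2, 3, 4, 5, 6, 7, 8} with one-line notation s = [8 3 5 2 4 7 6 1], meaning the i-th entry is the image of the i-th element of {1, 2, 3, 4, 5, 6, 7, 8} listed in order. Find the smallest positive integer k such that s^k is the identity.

4

Decomposing into disjoint cycles gives cycle lengths 4, 2, 2.
Since disjoint cycles commute, ord(s) = lcm(4, 2, 2) = 4.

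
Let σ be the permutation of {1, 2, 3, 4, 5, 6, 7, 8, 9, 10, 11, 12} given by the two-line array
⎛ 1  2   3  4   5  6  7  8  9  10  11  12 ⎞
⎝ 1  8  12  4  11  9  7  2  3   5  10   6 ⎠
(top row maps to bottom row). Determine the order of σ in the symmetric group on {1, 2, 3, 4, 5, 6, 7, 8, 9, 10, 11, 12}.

Writing σ as disjoint cycles, the cycle lengths are 4, 3, 2, 1, 1, 1.
The order of σ is the least common multiple of its cycle lengths: lcm(4, 3, 2) = 12.

12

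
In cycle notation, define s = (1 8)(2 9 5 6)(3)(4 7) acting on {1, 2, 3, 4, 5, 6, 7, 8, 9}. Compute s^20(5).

5

5 lies in the 4-cycle (2 9 5 6).
Powers repeat with period 4 on this cycle, and 20 mod 4 = 0, so s^20(5) = s^0(5).
So s^20(5) = 5.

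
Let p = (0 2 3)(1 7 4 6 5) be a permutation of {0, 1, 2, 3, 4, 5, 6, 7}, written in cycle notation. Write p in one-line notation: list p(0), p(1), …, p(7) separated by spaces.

Reading each image from the cycles: 0↦2, 1↦7, 2↦3, 3↦0, 4↦6, 5↦1, 6↦5, 7↦4.
So the one-line form is 2 7 3 0 6 1 5 4.

2 7 3 0 6 1 5 4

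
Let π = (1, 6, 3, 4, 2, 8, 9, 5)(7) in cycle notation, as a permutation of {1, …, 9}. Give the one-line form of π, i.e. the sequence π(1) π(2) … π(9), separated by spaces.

Image by image: 1↦6, 2↦8, 3↦4, 4↦2, 5↦1, 6↦3, 7↦7, 8↦9, 9↦5.
Listing these in domain order gives 6 8 4 2 1 3 7 9 5.

6 8 4 2 1 3 7 9 5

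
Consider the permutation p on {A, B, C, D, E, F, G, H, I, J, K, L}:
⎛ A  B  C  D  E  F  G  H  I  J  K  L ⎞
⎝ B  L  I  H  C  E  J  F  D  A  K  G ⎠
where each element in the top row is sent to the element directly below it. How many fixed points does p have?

1

The fixed points (elements with p(x) = x) are {K}, so there is 1.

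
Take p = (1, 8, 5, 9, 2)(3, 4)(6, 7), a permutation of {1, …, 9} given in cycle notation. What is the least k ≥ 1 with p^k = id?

The disjoint cycles have lengths 5, 2, 2.
The order is lcm(5, 2, 2) = 10.

10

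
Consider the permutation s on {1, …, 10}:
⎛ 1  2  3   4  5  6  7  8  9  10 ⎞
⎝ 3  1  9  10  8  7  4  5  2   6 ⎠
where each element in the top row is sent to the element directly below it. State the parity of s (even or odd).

odd

In disjoint-cycle form the cycle lengths are 4, 4, 2.
A cycle is odd iff its length is even; s has 3 even-length cycles, so sgn(s) = (−1)^3 and s is odd.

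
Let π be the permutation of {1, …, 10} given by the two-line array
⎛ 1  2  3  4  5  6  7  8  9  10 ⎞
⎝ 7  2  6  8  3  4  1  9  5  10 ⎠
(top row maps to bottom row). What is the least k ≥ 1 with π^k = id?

6

Decomposing into disjoint cycles gives cycle lengths 6, 2, 1, 1.
Since disjoint cycles commute, ord(π) = lcm(6, 2) = 6.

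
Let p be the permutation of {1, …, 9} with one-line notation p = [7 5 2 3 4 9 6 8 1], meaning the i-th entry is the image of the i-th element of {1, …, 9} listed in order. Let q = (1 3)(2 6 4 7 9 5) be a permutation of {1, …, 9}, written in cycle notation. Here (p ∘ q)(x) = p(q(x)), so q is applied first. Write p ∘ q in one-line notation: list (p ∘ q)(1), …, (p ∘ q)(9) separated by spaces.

2 9 7 6 5 3 1 8 4

(p ∘ q)(x) = p(q(x)). Computing each image: p(q(1)) = p(3) = 2, p(q(2)) = p(6) = 9, p(q(3)) = p(1) = 7, p(q(4)) = p(7) = 6, p(q(5)) = p(2) = 5, p(q(6)) = p(4) = 3, p(q(7)) = p(9) = 1, p(q(8)) = p(8) = 8, p(q(9)) = p(5) = 4.
Hence p ∘ q = [2 9 7 6 5 3 1 8 4].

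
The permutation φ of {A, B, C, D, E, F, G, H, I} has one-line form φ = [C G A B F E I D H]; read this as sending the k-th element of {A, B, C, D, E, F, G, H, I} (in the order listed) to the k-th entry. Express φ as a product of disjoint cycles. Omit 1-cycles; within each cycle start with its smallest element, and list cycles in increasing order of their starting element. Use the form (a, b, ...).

(A, C)(B, G, I, H, D)(E, F)

From A: A → C → A, closing the cycle (A, C).
Continuing from each remaining unvisited element yields (A, C)(B, G, I, H, D)(E, F).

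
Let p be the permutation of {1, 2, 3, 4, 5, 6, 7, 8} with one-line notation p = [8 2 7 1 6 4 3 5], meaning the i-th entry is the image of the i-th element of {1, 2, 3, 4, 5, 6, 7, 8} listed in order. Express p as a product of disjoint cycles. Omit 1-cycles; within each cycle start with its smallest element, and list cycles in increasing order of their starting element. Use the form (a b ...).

Start at 1 and follow images: 1 → 8 → 5 → 6 → 4 → 1, giving the cycle (1 8 5 6 4).
Continuing from each remaining unvisited element yields (1 8 5 6 4)(3 7).

(1 8 5 6 4)(3 7)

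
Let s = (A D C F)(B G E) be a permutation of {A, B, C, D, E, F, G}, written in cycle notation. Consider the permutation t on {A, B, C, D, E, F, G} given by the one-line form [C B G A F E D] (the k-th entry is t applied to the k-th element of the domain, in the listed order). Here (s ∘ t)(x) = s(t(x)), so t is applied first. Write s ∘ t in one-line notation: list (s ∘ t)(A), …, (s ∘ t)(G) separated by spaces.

For each element, apply t then s: A → C → F; B → B → G; C → G → E; D → A → D; E → F → A; F → E → B; G → D → C.
So s ∘ t in one-line form is F G E D A B C.

F G E D A B C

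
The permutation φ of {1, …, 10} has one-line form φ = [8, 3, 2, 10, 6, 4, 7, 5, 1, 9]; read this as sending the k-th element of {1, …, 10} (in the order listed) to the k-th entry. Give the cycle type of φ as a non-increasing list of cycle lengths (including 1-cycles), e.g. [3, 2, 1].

The disjoint cycles are (1 8 5 6 4 10 9)(2 3)(7), with lengths 7, 2, 1 in non-increasing order.

[7, 2, 1]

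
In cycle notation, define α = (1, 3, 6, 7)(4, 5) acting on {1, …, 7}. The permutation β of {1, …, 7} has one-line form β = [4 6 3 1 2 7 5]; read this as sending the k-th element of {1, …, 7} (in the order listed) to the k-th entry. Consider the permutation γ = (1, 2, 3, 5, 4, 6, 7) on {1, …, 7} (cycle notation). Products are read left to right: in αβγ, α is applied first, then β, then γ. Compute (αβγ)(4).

Chase 4: α(4) = 5; β(5) = 2; γ(2) = 3. Hence (αβγ)(4) = 3.

3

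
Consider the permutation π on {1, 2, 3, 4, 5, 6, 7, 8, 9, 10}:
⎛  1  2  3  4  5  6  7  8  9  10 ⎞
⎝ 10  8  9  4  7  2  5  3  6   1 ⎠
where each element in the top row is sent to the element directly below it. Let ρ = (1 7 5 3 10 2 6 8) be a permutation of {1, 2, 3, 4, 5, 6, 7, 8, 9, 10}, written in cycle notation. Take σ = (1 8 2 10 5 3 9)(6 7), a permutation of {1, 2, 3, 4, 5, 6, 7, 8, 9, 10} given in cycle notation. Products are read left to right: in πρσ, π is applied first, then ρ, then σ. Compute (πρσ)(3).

(πρσ)(3) = σ(ρ(π(3))). π(3) = 9, then ρ(9) = 9, then σ(9) = 1, so the result is 1.

1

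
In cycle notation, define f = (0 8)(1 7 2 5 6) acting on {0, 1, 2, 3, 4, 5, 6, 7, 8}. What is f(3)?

3 does not appear in any cycle of f, so it is a fixed point: f(3) = 3.

3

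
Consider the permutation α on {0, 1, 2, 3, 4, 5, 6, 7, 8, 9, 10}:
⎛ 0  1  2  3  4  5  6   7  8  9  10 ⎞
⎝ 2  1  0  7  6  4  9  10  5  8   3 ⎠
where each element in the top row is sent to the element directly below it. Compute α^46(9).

8

Tracing 9 → 8 → … returns to 9 after 5 steps, so 9 lies in a 5-cycle (4 6 9 8 5).
Since the cycle has length 5, α^46 acts on it the same as α^1 (46 mod 5 = 1).
Advancing 1 step from 9: 9 → 8.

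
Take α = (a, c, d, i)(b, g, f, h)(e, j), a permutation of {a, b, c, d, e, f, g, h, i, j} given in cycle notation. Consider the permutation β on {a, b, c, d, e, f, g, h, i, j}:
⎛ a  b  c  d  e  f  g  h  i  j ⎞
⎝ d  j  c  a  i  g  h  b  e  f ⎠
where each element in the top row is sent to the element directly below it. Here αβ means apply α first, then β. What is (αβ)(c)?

α(c) = d, then β(d) = a; composing gives (αβ)(c) = a.

a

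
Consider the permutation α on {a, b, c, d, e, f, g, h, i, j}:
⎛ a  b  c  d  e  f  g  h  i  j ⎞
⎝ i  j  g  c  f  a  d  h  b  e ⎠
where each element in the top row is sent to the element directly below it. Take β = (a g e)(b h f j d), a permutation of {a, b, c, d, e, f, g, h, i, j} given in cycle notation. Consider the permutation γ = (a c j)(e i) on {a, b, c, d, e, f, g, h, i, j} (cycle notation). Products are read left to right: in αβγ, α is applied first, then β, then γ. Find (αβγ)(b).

(αβγ)(b) = γ(β(α(b))). α(b) = j, then β(j) = d, then γ(d) = d, so the result is d.

d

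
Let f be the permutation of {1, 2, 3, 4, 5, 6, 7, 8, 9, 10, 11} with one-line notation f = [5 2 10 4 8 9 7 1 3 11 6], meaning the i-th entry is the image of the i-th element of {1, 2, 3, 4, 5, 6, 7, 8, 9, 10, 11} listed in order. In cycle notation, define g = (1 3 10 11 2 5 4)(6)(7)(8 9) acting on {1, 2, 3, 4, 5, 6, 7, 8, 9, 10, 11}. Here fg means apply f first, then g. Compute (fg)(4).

f(4) = 4, then g(4) = 1; composing gives (fg)(4) = 1.

1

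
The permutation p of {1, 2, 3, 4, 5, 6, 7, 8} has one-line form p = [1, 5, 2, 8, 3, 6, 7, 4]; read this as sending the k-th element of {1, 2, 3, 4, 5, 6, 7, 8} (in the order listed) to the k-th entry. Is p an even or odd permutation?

In disjoint-cycle form the cycle lengths are 3, 2, 1, 1, 1.
A cycle is odd iff its length is even; p has 1 even-length cycle, so sgn(p) = (−1)^1 and p is odd.

odd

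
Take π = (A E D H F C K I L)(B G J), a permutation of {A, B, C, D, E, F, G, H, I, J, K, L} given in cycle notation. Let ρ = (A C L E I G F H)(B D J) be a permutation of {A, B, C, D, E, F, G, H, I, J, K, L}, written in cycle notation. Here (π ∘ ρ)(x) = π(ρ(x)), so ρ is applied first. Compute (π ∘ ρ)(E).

(π ∘ ρ)(E) = π(ρ(E)). ρ(E) = I, then π(I) = L. So (π ∘ ρ)(E) = L.

L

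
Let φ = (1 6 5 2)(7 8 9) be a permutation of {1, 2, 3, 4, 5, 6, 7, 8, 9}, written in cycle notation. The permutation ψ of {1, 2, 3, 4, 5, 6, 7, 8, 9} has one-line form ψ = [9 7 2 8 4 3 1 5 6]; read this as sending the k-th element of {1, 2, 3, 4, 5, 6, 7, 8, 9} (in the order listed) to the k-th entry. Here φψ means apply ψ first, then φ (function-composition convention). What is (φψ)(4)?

ψ(4) = 8, then φ(8) = 9; composing gives (φψ)(4) = 9.

9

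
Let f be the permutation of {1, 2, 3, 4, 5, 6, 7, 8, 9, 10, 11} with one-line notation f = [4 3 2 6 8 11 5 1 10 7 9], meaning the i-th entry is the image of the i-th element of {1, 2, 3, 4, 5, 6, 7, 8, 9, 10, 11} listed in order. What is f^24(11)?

1

Tracing 11 → 9 → … returns to 11 after 9 steps, so 11 lies in a 9-cycle (1 4 6 11 9 10 7 5 8).
On a 9-cycle, f^9 is the identity, so f^24 = f^6 there (24 ≡ 6 mod 9).
Advancing 6 steps from 11: 11 → 9 → 10 → 7 → 5 → 8 → 1.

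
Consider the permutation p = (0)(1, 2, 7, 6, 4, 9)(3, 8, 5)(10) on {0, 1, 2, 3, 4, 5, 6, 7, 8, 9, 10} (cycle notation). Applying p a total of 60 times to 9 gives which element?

9

9 lies in the 6-cycle (1, 2, 7, 6, 4, 9).
On a 6-cycle, p^6 is the identity, so p^60 = p^0 there (60 ≡ 0 mod 6).
So p^60(9) = 9.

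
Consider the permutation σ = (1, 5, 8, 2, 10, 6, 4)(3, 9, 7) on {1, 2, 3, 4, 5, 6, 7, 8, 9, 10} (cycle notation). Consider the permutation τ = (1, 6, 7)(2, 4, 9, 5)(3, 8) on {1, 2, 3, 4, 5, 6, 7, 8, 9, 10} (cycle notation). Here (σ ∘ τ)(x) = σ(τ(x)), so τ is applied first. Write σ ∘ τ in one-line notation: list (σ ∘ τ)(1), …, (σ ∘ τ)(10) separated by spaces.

For each element, apply τ then σ: 1 → 6 → 4; 2 → 4 → 1; 3 → 8 → 2; 4 → 9 → 7; 5 → 2 → 10; 6 → 7 → 3; 7 → 1 → 5; 8 → 3 → 9; 9 → 5 → 8; 10 → 10 → 6.
Collecting the images, σ ∘ τ = [4 1 2 7 10 3 5 9 8 6].

4 1 2 7 10 3 5 9 8 6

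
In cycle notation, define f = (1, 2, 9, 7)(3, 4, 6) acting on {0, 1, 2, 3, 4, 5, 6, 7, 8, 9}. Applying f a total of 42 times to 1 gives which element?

9

1 lies in the 4-cycle (1, 2, 9, 7).
On a 4-cycle, f^4 is the identity, so f^42 = f^2 there (42 ≡ 2 mod 4).
Stepping 2 places around the cycle: 1 → 2 → 9.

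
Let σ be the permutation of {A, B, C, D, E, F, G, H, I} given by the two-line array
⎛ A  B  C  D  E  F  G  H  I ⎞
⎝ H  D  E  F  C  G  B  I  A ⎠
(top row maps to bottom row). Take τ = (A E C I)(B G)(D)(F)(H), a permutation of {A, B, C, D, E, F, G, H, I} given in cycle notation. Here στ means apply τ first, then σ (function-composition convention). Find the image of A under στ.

C

(στ)(A) = σ(τ(A)). τ(A) = E, then σ(E) = C. So (στ)(A) = C.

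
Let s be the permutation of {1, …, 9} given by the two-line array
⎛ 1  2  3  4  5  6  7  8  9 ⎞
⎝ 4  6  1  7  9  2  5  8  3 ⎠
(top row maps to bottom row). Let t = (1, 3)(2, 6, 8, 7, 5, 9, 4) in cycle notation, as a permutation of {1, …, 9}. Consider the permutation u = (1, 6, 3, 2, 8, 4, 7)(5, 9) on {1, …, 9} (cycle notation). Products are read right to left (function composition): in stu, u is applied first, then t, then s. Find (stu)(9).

3

Apply the permutations in order: u(9) = 5, then t(5) = 9, then s(9) = 3. So (stu)(9) = 3.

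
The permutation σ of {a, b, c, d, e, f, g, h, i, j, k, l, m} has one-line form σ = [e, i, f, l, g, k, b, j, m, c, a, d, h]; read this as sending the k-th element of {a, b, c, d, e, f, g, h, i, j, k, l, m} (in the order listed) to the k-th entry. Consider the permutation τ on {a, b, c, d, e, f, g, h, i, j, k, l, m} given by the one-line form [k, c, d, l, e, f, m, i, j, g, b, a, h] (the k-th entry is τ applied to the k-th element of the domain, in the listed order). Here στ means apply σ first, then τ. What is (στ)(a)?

e

σ(a) = e, then τ(e) = e; composing gives (στ)(a) = e.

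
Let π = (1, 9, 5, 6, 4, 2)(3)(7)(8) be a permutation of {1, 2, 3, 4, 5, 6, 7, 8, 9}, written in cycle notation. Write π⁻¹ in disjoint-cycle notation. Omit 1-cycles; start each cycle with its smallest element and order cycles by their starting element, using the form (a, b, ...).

If π sends a → b within a cycle, π⁻¹ sends b → a; equivalently, reverse each cycle.
After reversing and putting each cycle's least element first, π⁻¹ = (1, 2, 4, 6, 5, 9).

(1, 2, 4, 6, 5, 9)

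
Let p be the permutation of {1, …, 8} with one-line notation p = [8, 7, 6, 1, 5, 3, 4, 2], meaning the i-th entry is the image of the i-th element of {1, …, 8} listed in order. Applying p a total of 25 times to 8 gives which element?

8

Tracing 8 → 2 → … returns to 8 after 5 steps, so 8 lies in a 5-cycle (1 8 2 7 4).
On a 5-cycle, p^5 is the identity, so p^25 = p^0 there (25 ≡ 0 mod 5).
So p^25(8) = 8.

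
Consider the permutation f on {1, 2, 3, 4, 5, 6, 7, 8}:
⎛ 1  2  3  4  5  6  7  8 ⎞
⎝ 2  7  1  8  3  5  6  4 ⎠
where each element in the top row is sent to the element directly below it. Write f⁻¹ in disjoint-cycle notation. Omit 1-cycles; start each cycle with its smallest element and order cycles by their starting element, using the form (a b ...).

The cycle decomposition of f is (1 2 7 6 5 3)(4 8).
Reversing each cycle (and rotating so the smallest element leads) gives f⁻¹ = (1 3 5 6 7 2)(4 8).

(1 3 5 6 7 2)(4 8)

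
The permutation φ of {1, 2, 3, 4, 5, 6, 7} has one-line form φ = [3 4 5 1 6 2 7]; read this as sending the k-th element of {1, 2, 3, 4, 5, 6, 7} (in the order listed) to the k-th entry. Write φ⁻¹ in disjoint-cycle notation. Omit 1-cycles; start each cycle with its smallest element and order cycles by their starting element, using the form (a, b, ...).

First write φ in disjoint cycles: (1, 3, 5, 6, 2, 4).
The inverse reverses every cycle; in canonical form, φ⁻¹ = (1, 4, 2, 6, 5, 3).

(1, 4, 2, 6, 5, 3)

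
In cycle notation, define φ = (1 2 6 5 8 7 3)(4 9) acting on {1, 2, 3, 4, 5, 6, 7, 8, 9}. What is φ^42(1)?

1

1 lies in the 7-cycle (1 2 6 5 8 7 3).
On a 7-cycle, φ^7 is the identity, so φ^42 = φ^0 there (42 ≡ 0 mod 7).
So φ^42(1) = 1.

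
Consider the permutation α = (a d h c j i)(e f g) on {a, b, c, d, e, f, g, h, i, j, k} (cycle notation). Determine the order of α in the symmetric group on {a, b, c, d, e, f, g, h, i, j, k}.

The cycle type of α is (6, 3, 1, 1).
The order of α is the least common multiple of its cycle lengths: lcm(6, 3) = 6.

6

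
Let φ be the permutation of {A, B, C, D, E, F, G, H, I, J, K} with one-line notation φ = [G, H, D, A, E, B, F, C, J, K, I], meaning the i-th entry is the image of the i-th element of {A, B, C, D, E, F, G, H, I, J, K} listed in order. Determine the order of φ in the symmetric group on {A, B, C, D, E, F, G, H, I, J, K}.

21

Decomposing into disjoint cycles gives cycle lengths 7, 3, 1.
The order is lcm(7, 3) = 21.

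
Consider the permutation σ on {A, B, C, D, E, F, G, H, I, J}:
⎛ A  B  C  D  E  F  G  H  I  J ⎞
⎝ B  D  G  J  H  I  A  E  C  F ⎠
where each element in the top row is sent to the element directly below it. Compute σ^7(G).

C

Tracing G → A → … returns to G after 8 steps, so G lies in an 8-cycle (A B D J F I C G).
Advancing 7 steps from G: G → A → B → D → J → F → I → C.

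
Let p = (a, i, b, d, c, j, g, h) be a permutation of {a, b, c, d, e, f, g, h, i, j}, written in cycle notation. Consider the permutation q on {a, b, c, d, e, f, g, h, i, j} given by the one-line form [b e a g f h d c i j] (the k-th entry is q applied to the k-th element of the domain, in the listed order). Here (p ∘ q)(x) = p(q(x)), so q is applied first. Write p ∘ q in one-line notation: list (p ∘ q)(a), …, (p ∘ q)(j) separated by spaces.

d e i h f a c j b g

Chase each element through q then p: a → b → d; b → e → e; c → a → i; d → g → h; e → f → f; f → h → a; g → d → c; h → c → j; i → i → b; j → j → g.
So p ∘ q in one-line form is d e i h f a c j b g.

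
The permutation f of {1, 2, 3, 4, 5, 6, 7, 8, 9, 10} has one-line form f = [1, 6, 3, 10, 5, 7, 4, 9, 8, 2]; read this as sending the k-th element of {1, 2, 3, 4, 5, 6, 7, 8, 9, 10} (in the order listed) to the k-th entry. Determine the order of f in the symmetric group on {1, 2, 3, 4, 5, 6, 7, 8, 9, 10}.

Decomposing into disjoint cycles gives cycle lengths 5, 2, 1, 1, 1.
The order of f is the least common multiple of its cycle lengths: lcm(5, 2) = 10.

10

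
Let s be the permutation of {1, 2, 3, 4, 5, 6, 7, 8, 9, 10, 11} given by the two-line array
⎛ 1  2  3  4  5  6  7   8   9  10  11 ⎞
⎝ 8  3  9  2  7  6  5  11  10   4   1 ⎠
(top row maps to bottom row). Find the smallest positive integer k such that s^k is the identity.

30

The disjoint-cycle form of s has cycle lengths 5, 3, 2, 1.
The order of s is the least common multiple of its cycle lengths: lcm(5, 3, 2) = 30.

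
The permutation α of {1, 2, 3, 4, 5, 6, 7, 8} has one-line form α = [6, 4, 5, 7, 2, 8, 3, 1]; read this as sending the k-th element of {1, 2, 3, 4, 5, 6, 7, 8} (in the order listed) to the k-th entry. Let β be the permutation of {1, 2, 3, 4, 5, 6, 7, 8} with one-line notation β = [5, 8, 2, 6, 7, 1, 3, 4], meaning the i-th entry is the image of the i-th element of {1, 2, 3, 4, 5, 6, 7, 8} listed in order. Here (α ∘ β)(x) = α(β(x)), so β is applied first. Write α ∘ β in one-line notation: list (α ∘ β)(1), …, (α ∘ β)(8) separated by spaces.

2 1 4 8 3 6 5 7

For each element, apply β then α: 1 → 5 → 2; 2 → 8 → 1; 3 → 2 → 4; 4 → 6 → 8; 5 → 7 → 3; 6 → 1 → 6; 7 → 3 → 5; 8 → 4 → 7.
Collecting the images, α ∘ β = [2 1 4 8 3 6 5 7].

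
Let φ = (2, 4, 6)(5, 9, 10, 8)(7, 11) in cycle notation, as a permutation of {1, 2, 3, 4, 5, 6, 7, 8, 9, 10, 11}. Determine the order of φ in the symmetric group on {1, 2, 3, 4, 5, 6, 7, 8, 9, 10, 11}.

12

The cycle type of φ is (4, 3, 2, 1, 1).
Since disjoint cycles commute, ord(φ) = lcm(4, 3, 2) = 12.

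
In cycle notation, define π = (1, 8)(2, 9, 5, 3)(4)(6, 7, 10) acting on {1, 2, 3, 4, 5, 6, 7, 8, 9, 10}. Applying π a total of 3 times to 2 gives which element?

2 lies in the 4-cycle (2, 9, 5, 3).
Stepping 3 places around the cycle: 2 → 9 → 5 → 3.

3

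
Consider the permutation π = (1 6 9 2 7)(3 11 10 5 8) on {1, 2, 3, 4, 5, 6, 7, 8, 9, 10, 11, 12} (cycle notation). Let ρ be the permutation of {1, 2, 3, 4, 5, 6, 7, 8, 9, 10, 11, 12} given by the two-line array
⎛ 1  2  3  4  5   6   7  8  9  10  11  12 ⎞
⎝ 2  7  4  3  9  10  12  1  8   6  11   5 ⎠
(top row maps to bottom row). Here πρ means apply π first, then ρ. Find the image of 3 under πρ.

11

π(3) = 11, then ρ(11) = 11; composing gives (πρ)(3) = 11.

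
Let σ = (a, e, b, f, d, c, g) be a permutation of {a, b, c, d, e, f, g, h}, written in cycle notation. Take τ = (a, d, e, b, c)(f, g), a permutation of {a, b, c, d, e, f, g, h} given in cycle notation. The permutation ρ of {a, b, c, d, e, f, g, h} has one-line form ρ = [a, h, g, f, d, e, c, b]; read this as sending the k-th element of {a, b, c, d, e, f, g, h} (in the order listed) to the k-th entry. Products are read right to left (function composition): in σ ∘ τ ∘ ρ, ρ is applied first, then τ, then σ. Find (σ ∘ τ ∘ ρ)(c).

Chase c: ρ(c) = g; τ(g) = f; σ(f) = d. Hence (σ ∘ τ ∘ ρ)(c) = d.

d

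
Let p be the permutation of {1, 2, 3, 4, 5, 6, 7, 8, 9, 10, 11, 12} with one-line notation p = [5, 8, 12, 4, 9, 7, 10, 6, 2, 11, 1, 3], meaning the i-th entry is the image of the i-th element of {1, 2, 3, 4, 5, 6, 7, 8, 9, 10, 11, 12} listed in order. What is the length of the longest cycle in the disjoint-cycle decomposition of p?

9

Decomposing into disjoint cycles gives (1, 5, 9, 2, 8, 6, 7, 10, 11)(3, 12); the longest has length 9.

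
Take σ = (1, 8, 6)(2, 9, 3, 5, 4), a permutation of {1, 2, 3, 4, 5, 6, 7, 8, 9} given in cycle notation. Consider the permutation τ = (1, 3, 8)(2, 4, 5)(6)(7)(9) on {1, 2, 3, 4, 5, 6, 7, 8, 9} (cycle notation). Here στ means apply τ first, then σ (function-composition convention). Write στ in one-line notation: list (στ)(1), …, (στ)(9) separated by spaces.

5 2 6 4 9 1 7 8 3

(στ)(x) = σ(τ(x)). Computing each image: σ(τ(1)) = σ(3) = 5, σ(τ(2)) = σ(4) = 2, σ(τ(3)) = σ(8) = 6, σ(τ(4)) = σ(5) = 4, σ(τ(5)) = σ(2) = 9, σ(τ(6)) = σ(6) = 1, σ(τ(7)) = σ(7) = 7, σ(τ(8)) = σ(1) = 8, σ(τ(9)) = σ(9) = 3.
Hence στ = [5 2 6 4 9 1 7 8 3].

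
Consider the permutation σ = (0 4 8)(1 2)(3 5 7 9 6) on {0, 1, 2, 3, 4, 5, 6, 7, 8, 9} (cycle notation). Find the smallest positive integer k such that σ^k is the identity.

30

The cycle type of σ is (5, 3, 2).
Since disjoint cycles commute, ord(σ) = lcm(5, 3, 2) = 30.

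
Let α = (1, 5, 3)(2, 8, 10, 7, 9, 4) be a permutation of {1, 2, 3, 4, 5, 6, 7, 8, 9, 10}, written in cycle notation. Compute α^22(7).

7 lies in the 6-cycle (2, 8, 10, 7, 9, 4).
Powers repeat with period 6 on this cycle, and 22 mod 6 = 4, so α^22(7) = α^4(7).
Advancing 4 steps from 7: 7 → 9 → 4 → 2 → 8.

8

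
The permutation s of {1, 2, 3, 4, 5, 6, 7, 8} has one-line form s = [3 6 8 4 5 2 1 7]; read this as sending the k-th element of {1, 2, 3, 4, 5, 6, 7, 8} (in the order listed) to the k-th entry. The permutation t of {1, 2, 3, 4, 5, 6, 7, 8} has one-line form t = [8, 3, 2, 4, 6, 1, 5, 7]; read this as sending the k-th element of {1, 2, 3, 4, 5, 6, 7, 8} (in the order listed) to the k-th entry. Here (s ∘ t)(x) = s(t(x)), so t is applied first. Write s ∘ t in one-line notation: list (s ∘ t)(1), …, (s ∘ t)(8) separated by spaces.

(s ∘ t)(x) = s(t(x)). Computing each image: s(t(1)) = s(8) = 7, s(t(2)) = s(3) = 8, s(t(3)) = s(2) = 6, s(t(4)) = s(4) = 4, s(t(5)) = s(6) = 2, s(t(6)) = s(1) = 3, s(t(7)) = s(5) = 5, s(t(8)) = s(7) = 1.
Hence s ∘ t = [7 8 6 4 2 3 5 1].

7 8 6 4 2 3 5 1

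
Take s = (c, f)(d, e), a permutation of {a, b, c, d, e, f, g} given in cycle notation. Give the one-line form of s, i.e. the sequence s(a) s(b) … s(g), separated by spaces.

a b f e d c g

Each element maps to the next entry in its cycle (wrapping to the front): a↦a, b↦b, c↦f, d↦e, e↦d, f↦c, g↦g.
So the one-line form is a b f e d c g.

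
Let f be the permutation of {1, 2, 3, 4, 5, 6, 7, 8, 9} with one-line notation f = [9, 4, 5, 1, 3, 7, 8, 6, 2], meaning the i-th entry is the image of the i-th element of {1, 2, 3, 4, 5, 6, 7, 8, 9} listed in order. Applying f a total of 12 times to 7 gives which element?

7

Tracing 7 → 8 → … returns to 7 after 3 steps, so 7 lies in a 3-cycle (6, 7, 8).
Since the cycle has length 3, f^12 acts on it the same as f^0 (12 mod 3 = 0).
So f^12(7) = 7.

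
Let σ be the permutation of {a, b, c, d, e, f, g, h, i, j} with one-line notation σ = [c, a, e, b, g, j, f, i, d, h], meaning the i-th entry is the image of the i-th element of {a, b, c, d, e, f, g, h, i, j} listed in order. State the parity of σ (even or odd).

In disjoint-cycle form the cycle lengths are 10.
A cycle of length ℓ contributes ℓ−1 transpositions, so σ is a product of 9 transpositions — odd.

odd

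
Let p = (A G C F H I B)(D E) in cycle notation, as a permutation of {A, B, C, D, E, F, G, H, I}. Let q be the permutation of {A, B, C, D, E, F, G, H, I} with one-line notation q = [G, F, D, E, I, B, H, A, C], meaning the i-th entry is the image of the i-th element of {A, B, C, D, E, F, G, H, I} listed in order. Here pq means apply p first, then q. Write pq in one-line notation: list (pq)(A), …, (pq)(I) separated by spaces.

Chase each element through p then q: A → G → H; B → A → G; C → F → B; D → E → I; E → D → E; F → H → A; G → C → D; H → I → C; I → B → F.
So pq in one-line form is H G B I E A D C F.

H G B I E A D C F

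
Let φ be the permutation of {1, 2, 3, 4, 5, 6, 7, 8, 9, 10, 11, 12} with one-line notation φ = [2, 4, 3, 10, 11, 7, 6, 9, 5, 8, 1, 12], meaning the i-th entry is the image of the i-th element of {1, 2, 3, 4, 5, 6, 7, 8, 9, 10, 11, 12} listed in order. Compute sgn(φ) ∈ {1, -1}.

1

In disjoint-cycle form the cycle lengths are 8, 2, 1, 1.
A cycle is odd iff its length is even; φ has 2 even-length cycles, so sgn(φ) = (−1)^2 and φ is even.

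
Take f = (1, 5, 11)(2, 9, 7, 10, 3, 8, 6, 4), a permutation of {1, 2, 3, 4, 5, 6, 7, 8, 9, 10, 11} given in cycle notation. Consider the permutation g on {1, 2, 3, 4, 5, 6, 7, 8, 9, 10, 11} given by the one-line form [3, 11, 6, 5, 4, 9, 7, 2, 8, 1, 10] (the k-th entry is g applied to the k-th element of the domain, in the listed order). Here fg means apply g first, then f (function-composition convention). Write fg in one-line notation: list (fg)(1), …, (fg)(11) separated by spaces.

8 1 4 11 2 7 10 9 6 5 3

(fg)(x) = f(g(x)). Computing each image: f(g(1)) = f(3) = 8, f(g(2)) = f(11) = 1, f(g(3)) = f(6) = 4, f(g(4)) = f(5) = 11, f(g(5)) = f(4) = 2, f(g(6)) = f(9) = 7, f(g(7)) = f(7) = 10, f(g(8)) = f(2) = 9, f(g(9)) = f(8) = 6, f(g(10)) = f(1) = 5, f(g(11)) = f(10) = 3.
Hence fg = [8 1 4 11 2 7 10 9 6 5 3].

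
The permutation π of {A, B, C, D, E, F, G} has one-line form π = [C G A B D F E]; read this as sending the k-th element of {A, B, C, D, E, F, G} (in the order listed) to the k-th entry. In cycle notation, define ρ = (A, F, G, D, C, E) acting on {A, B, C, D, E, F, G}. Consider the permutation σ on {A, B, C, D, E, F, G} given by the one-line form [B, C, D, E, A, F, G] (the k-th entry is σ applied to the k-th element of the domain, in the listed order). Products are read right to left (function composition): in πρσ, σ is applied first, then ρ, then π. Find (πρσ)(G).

Chase G: σ(G) = G; ρ(G) = D; π(D) = B. Hence (πρσ)(G) = B.

B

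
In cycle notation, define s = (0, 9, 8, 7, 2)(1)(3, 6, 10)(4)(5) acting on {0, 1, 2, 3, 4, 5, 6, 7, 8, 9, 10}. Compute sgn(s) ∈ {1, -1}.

The cycle lengths are 5, 3, 1, 1, 1.
A cycle is odd iff its length is even; s has 0 even-length cycles, so sgn(s) = (−1)^0 and s is even.

1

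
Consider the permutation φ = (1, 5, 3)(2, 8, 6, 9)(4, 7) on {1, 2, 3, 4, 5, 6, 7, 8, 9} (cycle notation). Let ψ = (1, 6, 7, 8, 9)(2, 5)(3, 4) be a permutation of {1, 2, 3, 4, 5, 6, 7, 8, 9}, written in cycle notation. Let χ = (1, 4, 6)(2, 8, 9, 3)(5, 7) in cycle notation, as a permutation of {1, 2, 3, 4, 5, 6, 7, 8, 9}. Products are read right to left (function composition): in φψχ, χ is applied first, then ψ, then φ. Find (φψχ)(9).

7

Apply the permutations in order: χ(9) = 3, then ψ(3) = 4, then φ(4) = 7. So (φψχ)(9) = 7.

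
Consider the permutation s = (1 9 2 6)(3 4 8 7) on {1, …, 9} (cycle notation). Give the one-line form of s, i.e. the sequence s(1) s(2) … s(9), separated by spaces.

9 6 4 8 5 1 3 7 2

Each element maps to the next entry in its cycle (wrapping to the front): 1→9, 2→6, 3→4, 4→8, 5→5, 6→1, 7→3, 8→7, 9→2.
Listing these in domain order gives 9 6 4 8 5 1 3 7 2.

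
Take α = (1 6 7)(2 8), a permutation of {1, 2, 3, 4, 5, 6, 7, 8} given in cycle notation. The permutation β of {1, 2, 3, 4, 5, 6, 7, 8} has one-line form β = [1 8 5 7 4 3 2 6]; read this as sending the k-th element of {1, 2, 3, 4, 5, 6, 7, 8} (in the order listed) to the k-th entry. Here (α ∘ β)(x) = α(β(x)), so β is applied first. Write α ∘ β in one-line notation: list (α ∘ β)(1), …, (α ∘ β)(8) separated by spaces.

(α ∘ β)(x) = α(β(x)). Computing each image: α(β(1)) = α(1) = 6, α(β(2)) = α(8) = 2, α(β(3)) = α(5) = 5, α(β(4)) = α(7) = 1, α(β(5)) = α(4) = 4, α(β(6)) = α(3) = 3, α(β(7)) = α(2) = 8, α(β(8)) = α(6) = 7.
Hence α ∘ β = [6 2 5 1 4 3 8 7].

6 2 5 1 4 3 8 7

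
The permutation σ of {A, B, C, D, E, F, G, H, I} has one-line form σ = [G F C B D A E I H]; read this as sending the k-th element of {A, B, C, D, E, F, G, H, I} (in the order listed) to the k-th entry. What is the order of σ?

Decomposing into disjoint cycles gives cycle lengths 6, 2, 1.
The order is lcm(6, 2) = 6.

6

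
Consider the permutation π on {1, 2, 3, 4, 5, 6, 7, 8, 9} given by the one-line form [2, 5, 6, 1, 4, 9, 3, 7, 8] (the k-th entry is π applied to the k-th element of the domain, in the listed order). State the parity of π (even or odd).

In disjoint-cycle form the cycle lengths are 5, 4.
A cycle is odd iff its length is even; π has 1 even-length cycle, so sgn(π) = (−1)^1 and π is odd.

odd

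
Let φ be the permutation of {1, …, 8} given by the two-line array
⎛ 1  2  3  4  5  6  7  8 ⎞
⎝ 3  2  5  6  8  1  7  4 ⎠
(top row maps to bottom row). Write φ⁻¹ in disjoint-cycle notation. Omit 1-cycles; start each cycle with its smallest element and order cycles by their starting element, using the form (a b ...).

(1 6 4 8 5 3)

The cycle decomposition of φ is (1 3 5 8 4 6).
Reversing each cycle (and rotating so the smallest element leads) gives φ⁻¹ = (1 6 4 8 5 3).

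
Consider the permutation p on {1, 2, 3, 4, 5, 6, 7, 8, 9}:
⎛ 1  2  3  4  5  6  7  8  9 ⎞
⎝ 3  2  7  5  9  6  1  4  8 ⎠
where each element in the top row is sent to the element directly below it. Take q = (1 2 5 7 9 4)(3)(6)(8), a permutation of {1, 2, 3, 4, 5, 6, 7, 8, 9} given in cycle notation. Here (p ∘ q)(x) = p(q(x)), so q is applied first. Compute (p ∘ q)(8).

q(8) = 8, then p(8) = 4; composing gives (p ∘ q)(8) = 4.

4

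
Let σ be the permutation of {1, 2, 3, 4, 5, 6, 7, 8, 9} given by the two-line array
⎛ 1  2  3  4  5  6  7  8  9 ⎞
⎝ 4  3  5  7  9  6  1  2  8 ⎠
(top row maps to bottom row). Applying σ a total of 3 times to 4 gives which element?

4

Tracing 4 → 7 → … returns to 4 after 3 steps, so 4 lies in a 3-cycle (1 4 7).
Powers repeat with period 3 on this cycle, and 3 mod 3 = 0, so σ^3(4) = σ^0(4).
So σ^3(4) = 4.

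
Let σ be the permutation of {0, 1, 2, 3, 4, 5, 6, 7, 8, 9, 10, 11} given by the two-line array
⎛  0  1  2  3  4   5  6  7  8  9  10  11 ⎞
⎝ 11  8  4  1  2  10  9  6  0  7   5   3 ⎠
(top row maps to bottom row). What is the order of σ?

Decomposing into disjoint cycles gives cycle lengths 5, 3, 2, 2.
The order is lcm(5, 3, 2, 2) = 30.

30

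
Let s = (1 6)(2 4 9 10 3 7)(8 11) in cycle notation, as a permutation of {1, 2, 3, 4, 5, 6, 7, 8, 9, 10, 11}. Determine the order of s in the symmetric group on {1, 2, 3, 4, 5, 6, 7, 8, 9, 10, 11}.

The cycle type of s is (6, 2, 2, 1).
The order of s is the least common multiple of its cycle lengths: lcm(6, 2, 2) = 6.

6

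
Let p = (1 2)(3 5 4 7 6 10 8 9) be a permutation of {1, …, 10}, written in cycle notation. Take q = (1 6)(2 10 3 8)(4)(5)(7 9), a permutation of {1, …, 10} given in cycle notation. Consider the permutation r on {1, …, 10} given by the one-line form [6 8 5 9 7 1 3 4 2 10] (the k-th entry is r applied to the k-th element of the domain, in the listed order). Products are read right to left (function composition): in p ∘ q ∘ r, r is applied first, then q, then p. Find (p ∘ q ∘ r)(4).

(p ∘ q ∘ r)(4) = p(q(r(4))). r(4) = 9, then q(9) = 7, then p(7) = 6, so the result is 6.

6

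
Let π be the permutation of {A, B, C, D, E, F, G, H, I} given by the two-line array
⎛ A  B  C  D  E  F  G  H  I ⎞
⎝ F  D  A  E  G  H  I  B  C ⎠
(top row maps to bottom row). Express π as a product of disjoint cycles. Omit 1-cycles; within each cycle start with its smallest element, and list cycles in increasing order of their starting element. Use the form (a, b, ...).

Iterating π from A gives A → F → H → B → D → E → G → I → C → A; that is the 9-cycle (A, F, H, B, D, E, G, I, C).
Continuing from each remaining unvisited element yields (A, F, H, B, D, E, G, I, C).

(A, F, H, B, D, E, G, I, C)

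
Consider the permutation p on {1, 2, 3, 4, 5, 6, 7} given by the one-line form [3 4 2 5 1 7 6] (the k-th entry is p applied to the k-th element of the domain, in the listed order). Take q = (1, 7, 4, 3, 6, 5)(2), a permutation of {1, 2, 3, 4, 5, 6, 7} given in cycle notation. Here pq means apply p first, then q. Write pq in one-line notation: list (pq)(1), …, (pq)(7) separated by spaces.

For each element, apply p then q: 1 → 3 → 6; 2 → 4 → 3; 3 → 2 → 2; 4 → 5 → 1; 5 → 1 → 7; 6 → 7 → 4; 7 → 6 → 5.
So pq in one-line form is 6 3 2 1 7 4 5.

6 3 2 1 7 4 5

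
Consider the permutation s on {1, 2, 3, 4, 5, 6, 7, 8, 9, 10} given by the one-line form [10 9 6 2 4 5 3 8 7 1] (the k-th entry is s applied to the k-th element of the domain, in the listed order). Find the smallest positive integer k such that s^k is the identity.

14

Writing s as disjoint cycles, the cycle lengths are 7, 2, 1.
The order of s is the least common multiple of its cycle lengths: lcm(7, 2) = 14.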